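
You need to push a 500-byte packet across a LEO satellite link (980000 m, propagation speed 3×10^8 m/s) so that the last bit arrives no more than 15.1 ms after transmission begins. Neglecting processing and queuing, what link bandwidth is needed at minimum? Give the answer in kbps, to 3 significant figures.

L = 4000 bits.
Propagation delay = 980000 / 300000000 = 3.26667 ms.
Transmission budget = 15.1 − 3.26667 = 11.8333 ms.
R ≥ L / t_tx = 4000 bits / 0.0118333 s = 338 kbps.

338 kbps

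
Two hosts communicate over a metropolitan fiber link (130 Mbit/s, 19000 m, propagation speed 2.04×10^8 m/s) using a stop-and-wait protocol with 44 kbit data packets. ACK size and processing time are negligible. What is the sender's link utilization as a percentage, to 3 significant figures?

64.5 %

t_tx = L/R = 44000/130000000 = 0.000338462 s.
t_prop = 19000/204000000 = 9.31373e-05 s; RTT = 0.000186275 s.
Cycle = t_tx + RTT = 0.000524736 s.
Utilization = t_tx / cycle = 0.000338462/0.000524736 = 64.5 %.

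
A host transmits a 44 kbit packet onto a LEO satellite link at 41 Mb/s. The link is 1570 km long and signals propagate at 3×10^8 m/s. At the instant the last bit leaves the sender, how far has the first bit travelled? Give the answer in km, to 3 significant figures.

322 km

t_tx = L/R = 44000/41000000 = 0.00107317 s.
Distance = s × t_tx = 300000000 × 0.00107317 = 322 km.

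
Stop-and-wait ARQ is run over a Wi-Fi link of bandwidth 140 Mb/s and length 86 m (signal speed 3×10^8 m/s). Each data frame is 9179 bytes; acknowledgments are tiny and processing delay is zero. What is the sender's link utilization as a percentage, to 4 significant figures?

t_tx = L/R = 73432/140000000 = 0.000524514 s.
t_prop = 86/300000000 = 2.86667e-07 s; RTT = 5.73333e-07 s.
Cycle = t_tx + RTT = 0.000525088 s.
Utilization = t_tx / cycle = 0.000524514/0.000525088 = 99.89 %.

99.89 %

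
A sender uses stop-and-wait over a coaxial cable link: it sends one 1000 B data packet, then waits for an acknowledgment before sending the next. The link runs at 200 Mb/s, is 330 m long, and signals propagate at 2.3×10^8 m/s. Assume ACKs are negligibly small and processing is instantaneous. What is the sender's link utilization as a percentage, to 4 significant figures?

93.31 %

t_tx = L/R = 8000/200000000 = 4e-05 s.
t_prop = 330/2.3e+08 = 1.43478e-06 s; RTT = 2.86957e-06 s.
Cycle = t_tx + RTT = 4.28696e-05 s.
Utilization = t_tx / cycle = 4e-05/4.28696e-05 = 93.31 %.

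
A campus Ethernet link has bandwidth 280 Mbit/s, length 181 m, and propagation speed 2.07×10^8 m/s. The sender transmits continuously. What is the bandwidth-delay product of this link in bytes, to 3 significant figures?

30.6 bytes

Propagation delay = 181 / 2.07e+08 = 8.74396e-07 s.
BDP = R × t_prop = 280000000 × 8.74396e-07 = 244.831 bits.
In bytes: 244.831/8 = 30.6 bytes.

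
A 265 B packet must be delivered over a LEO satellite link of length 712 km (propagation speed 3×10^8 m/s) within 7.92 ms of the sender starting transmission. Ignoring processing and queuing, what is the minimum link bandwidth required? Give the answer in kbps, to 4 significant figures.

382.2 kbps

L = 2120 bits.
Propagation delay = 712000 / 300000000 = 2.37333 ms.
Transmission budget = 7.92 − 2.37333 = 5.54667 ms.
R ≥ L / t_tx = 2120 bits / 0.00554667 s = 382.2 kbps.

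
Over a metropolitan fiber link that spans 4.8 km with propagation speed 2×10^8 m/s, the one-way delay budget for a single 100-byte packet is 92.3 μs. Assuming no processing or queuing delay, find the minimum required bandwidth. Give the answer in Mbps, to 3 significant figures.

11.7 Mbps

L = 800 bits.
Propagation delay = 4800 / 200000000 = 24 μs.
Transmission budget = 92.3 − 24 = 68.3 μs.
R ≥ L / t_tx = 800 bits / 6.83e-05 s = 11.7 Mbps.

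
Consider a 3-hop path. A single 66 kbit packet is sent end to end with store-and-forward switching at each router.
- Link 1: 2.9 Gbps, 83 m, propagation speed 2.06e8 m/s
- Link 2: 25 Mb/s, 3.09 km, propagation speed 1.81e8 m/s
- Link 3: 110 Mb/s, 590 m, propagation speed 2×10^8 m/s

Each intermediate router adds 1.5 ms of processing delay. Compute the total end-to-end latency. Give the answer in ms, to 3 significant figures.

L = 66000 bits.
Transmission delays (L/R per hop): 0.0227586, 2.64, 0.6 ms; sum = 3.26276 ms.
Propagation delays (d/s per hop): 0.000402913, 0.0170718, 0.00295 ms; sum = 0.0204247 ms.
Processing at 2 router(s): 2 × 1.5 ms = 3 ms.
End-to-end = 6.28 ms.

6.28 ms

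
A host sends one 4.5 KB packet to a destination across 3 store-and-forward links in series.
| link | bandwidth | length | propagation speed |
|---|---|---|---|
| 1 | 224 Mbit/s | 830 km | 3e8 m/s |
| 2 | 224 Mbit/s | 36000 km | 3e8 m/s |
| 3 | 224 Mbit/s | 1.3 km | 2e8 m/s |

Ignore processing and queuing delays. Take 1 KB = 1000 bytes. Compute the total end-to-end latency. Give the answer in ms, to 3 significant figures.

123 ms

L = 36000 bits.
Transmission delay per hop = L/R = 36000/224000000 = 0.160714 ms; 3 hops → 0.482143 ms.
Propagation delays (d/s per hop): 2.76667, 120, 0.0065 ms; sum = 122.773 ms.
End-to-end = 123 ms.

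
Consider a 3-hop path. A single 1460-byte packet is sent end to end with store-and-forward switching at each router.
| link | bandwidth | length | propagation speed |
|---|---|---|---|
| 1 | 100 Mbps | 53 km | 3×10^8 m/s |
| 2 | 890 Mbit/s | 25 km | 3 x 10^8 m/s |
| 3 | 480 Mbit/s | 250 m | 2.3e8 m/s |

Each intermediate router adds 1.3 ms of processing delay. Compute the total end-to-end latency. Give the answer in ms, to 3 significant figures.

L = 1460 × 8 = 11680 bits.
Transmission delays (L/R per hop): 0.1168, 0.0131236, 0.0243333 ms; sum = 0.154257 ms.
Propagation delays (d/s per hop): 0.176667, 0.0833333, 0.00108696 ms; sum = 0.261087 ms.
Processing at 2 router(s): 2 × 1.3 ms = 2.6 ms.
End-to-end = 3.02 ms.

3.02 ms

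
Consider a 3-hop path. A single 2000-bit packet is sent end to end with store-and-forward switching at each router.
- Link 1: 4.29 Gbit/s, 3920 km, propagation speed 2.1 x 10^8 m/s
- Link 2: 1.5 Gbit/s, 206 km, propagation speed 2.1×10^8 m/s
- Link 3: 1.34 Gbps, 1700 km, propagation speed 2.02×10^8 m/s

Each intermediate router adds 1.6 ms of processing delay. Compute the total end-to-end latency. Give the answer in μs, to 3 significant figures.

Transmission delays (L/R per hop): 0.4662, 1.33333, 1.49254 μs; sum = 3.29207 μs.
Propagation delays (d/s per hop): 18666.7, 980.952, 8415.84 μs; sum = 28063.5 μs.
Processing at 2 router(s): 2 × 1.6 ms = 3200 μs.
End-to-end = 31300 μs.

31300 μs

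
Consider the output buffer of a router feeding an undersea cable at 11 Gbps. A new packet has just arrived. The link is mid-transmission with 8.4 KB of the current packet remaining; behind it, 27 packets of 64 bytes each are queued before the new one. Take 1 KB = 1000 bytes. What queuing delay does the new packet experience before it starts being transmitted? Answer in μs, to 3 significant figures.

7.37 μs

Each queued packet: L/R = 512/11000000000 = 0.0465455 μs.
27 queued → 1.25673 μs.
Plus remaining 67200 bits of current packet: 6.10909 μs.
Queuing delay = 7.37 μs.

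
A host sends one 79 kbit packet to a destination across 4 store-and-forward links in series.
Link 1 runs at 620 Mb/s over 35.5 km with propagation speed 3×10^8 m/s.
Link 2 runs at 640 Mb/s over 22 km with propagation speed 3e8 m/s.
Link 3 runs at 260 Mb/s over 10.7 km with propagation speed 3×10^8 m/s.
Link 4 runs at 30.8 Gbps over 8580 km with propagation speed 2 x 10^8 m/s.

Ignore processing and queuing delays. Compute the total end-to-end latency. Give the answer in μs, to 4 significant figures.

L = 79000 bits.
Transmission delays (L/R per hop): 127.419, 123.438, 303.846, 2.56494 μs; sum = 557.268 μs.
Propagation delays (d/s per hop): 118.333, 73.3333, 35.6667, 42900 μs; sum = 43127.3 μs.
End-to-end = 43680 μs.

43680 μs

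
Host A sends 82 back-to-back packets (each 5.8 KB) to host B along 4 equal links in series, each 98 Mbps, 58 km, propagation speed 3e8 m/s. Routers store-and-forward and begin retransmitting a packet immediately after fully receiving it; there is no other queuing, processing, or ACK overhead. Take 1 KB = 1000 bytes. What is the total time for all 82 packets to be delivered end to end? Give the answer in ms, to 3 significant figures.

41.0 ms

Per-hop transmission t_tx = L/R = 46400/98000000 = 0.473469 ms.
Per-hop propagation t_prop = 58000/300000000 = 0.193333 ms.
Pipeline fill: first packet needs 4·t_tx to clear all hops; remaining 81 packets each add one t_tx.
Total = (4+82-1)·t_tx + 4·t_prop = 85·0.473469 + 4·0.193333 = 41.0 ms.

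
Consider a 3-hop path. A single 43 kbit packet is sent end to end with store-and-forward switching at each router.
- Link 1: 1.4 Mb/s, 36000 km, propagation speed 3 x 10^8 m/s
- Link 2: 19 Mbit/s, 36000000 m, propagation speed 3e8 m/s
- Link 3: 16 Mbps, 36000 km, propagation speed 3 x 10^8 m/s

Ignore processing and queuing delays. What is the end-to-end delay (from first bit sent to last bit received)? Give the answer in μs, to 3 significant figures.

L = 43000 bits.
Transmission delays (L/R per hop): 30714.3, 2263.16, 2687.5 μs; sum = 35664.9 μs.
Propagation delays (d/s per hop): 120000, 120000, 120000 μs; sum = 360000 μs.
End-to-end = 396000 μs.

396000 μs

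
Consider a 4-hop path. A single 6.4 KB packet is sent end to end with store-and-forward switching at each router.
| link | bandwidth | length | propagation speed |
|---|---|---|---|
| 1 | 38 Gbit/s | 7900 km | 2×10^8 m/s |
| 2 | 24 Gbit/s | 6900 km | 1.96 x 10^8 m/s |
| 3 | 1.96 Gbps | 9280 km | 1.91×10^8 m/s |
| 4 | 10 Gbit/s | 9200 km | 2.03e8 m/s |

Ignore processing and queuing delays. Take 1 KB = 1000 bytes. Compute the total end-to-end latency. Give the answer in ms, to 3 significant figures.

169 ms

L = 51200 bits.
Transmission delays (L/R per hop): 0.00134737, 0.00213333, 0.0261224, 0.00512 ms; sum = 0.0347232 ms.
Propagation delays (d/s per hop): 39.5, 35.2041, 48.5864, 45.3202 ms; sum = 168.611 ms.
End-to-end = 169 ms.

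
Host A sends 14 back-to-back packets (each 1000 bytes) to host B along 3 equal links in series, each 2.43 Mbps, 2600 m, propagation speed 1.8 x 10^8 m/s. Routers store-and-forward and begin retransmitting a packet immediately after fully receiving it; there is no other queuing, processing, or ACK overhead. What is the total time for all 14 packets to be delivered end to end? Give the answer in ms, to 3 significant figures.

Per-hop transmission t_tx = L/R = 8000/2430000 = 3.29218 ms.
Per-hop propagation t_prop = 2600/180000000 = 0.0144444 ms.
Pipeline fill: first packet needs 3·t_tx to clear all hops; remaining 13 packets each add one t_tx.
Total = (3+14-1)·t_tx + 3·t_prop = 16·3.29218 + 3·0.0144444 = 52.7 ms.

52.7 ms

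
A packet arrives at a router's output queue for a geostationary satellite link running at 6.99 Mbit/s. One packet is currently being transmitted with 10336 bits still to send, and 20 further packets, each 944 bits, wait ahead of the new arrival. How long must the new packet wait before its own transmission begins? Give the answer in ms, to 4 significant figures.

Each queued packet: L/R = 944/6990000 = 0.13505 ms.
20 queued → 2.701 ms.
Plus remaining 10336 bits of current packet: 1.47868 ms.
Queuing delay = 4.180 ms.

4.180 ms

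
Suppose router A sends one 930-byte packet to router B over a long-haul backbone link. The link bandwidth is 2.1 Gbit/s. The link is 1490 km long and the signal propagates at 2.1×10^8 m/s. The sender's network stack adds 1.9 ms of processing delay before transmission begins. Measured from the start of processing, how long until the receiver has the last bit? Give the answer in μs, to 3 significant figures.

L = 930 × 8 = 7440 bits.
Transmission delay = L/R = 7440 / 2100000000 = 3.54286 μs.
Propagation delay = d/s = 1490000 m / 210000000 m/s = 7095.24 μs.
Plus processing delay 1.9 ms = 1900 μs.
Total = 9000 μs.

9000 μs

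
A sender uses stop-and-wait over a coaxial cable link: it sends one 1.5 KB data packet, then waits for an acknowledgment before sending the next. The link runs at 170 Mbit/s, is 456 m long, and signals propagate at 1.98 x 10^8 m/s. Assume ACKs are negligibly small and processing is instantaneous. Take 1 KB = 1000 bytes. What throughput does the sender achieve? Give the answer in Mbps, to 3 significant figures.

t_tx = L/R = 12000/170000000 = 7.05882e-05 s.
t_prop = 456/198000000 = 2.30303e-06 s; RTT = 4.60606e-06 s.
Cycle = t_tx + RTT = 7.51943e-05 s.
Throughput = L / cycle = 12000 / 7.51943e-05 = 160 Mbps.

160 Mbps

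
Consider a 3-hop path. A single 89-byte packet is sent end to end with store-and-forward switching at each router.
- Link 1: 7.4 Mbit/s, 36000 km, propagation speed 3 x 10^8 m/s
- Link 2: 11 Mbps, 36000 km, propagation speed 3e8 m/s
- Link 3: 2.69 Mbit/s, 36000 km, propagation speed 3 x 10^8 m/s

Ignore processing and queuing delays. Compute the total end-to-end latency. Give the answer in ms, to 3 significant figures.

L = 89 × 8 = 712 bits.
Transmission delays (L/R per hop): 0.0962162, 0.0647273, 0.264684 ms; sum = 0.425628 ms.
Propagation delays (d/s per hop): 120, 120, 120 ms; sum = 360 ms.
End-to-end = 360 ms.

360 ms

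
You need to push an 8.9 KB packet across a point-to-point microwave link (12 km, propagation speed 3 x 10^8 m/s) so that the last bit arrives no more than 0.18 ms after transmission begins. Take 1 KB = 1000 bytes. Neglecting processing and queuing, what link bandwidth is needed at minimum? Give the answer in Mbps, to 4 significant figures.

508.6 Mbps

L = 71200 bits.
Propagation delay = 12000 / 300000000 = 0.04 ms.
Transmission budget = 0.18 − 0.04 = 0.14 ms.
R ≥ L / t_tx = 71200 bits / 0.00014 s = 508.6 Mbps.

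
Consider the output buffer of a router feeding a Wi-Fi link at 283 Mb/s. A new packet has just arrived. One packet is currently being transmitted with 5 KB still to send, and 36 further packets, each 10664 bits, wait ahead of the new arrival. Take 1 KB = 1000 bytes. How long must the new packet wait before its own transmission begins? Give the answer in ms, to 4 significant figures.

1.498 ms

Each queued packet: L/R = 10664/283000000 = 0.037682 ms.
36 queued → 1.35655 ms.
Plus remaining 40000 bits of current packet: 0.141343 ms.
Queuing delay = 1.498 ms.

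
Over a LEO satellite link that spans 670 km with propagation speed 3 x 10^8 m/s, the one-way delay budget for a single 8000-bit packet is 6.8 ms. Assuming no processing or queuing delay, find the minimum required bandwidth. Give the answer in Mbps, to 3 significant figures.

Propagation delay = 670000 / 300000000 = 2.23333 ms.
Transmission budget = 6.8 − 2.23333 = 4.56667 ms.
R ≥ L / t_tx = 8000 bits / 0.00456667 s = 1.75 Mbps.

1.75 Mbps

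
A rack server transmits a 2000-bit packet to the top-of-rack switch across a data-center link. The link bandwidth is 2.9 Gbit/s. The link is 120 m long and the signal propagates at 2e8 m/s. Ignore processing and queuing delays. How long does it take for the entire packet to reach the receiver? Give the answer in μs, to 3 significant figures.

1.29 μs

Transmission delay = L/R = 2000 / 2900000000 = 0.689655 μs.
Propagation delay = d/s = 120 m / 200000000 m/s = 0.6 μs.
Total = 1.29 μs.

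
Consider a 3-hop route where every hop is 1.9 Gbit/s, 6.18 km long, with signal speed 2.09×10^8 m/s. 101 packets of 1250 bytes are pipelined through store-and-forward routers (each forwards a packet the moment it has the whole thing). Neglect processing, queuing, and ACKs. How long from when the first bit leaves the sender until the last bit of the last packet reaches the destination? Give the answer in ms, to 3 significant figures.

Per-hop transmission t_tx = L/R = 10000/1900000000 = 0.00526316 ms.
Per-hop propagation t_prop = 6180/209000000 = 0.0295694 ms.
Pipeline fill: first packet needs 3·t_tx to clear all hops; remaining 100 packets each add one t_tx.
Total = (3+101-1)·t_tx + 3·t_prop = 103·0.00526316 + 3·0.0295694 = 0.631 ms.

0.631 ms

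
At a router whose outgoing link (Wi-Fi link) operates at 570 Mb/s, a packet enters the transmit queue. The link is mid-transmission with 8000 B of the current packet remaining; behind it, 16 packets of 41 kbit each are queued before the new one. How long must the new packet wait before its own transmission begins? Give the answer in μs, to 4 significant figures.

1263 μs

Each queued packet: L/R = 41000/570000000 = 71.9298 μs.
16 queued → 1150.88 μs.
Plus remaining 64000 bits of current packet: 112.281 μs.
Queuing delay = 1263 μs.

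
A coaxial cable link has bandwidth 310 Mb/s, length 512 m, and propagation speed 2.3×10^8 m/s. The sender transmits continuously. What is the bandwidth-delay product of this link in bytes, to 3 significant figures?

86.3 bytes

Propagation delay = 512 / 2.3e+08 = 2.22609e-06 s.
BDP = R × t_prop = 310000000 × 2.22609e-06 = 690.087 bits.
In bytes: 690.087/8 = 86.3 bytes.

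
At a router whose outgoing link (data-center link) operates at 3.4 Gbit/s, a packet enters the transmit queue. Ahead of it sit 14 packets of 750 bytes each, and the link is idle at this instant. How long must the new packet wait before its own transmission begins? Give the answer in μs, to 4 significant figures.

Each queued packet: L/R = 6000/3400000000 = 1.76471 μs.
14 queued → 24.7059 μs.
Queuing delay = 24.71 μs.

24.71 μs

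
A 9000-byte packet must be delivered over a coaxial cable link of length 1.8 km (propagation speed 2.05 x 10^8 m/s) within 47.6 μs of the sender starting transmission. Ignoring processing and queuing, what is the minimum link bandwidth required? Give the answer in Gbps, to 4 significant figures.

L = 72000 bits.
Propagation delay = 1800 / 2.05e+08 = 8.78049 μs.
Transmission budget = 47.6 − 8.78049 = 38.8195 μs.
R ≥ L / t_tx = 72000 bits / 3.88195e-05 s = 1.855 Gbps.

1.855 Gbps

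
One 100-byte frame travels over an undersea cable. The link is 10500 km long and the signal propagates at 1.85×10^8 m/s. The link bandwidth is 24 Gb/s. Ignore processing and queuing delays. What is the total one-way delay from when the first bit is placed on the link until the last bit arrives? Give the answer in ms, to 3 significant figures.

L = 100 × 8 = 800 bits.
Transmission delay = L/R = 800 / 24000000000 = 3.33333e-05 ms.
Propagation delay = d/s = 10500000 m / 185000000 m/s = 56.7568 ms.
Total = 56.8 ms.

56.8 ms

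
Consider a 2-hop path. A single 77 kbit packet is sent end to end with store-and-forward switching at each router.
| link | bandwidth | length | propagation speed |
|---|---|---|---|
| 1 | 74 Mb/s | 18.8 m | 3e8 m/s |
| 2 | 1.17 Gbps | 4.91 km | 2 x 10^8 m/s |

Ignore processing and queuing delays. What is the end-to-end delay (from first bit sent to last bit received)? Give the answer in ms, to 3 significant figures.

L = 77000 bits.
Transmission delays (L/R per hop): 1.04054, 0.065812 ms; sum = 1.10635 ms.
Propagation delays (d/s per hop): 6.26667e-05, 0.02455 ms; sum = 0.0246127 ms.
End-to-end = 1.13 ms.

1.13 ms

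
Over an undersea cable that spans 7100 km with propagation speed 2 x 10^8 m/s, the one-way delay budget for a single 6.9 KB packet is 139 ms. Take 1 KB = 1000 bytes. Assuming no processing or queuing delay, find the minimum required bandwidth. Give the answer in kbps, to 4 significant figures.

L = 55200 bits.
Propagation delay = 7100000 / 200000000 = 35.5 ms.
Transmission budget = 139 − 35.5 = 103.5 ms.
R ≥ L / t_tx = 55200 bits / 0.1035 s = 533.3 kbps.

533.3 kbps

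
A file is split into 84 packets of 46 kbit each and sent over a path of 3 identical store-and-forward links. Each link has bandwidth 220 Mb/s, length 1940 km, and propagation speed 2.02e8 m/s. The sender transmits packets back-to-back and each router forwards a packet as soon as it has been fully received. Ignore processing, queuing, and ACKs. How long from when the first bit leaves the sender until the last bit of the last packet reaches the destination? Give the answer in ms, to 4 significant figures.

Per-hop transmission t_tx = L/R = 46000/220000000 = 0.209091 ms.
Per-hop propagation t_prop = 1940000/202000000 = 9.60396 ms.
Pipeline fill: first packet needs 3·t_tx to clear all hops; remaining 83 packets each add one t_tx.
Total = (3+84-1)·t_tx + 3·t_prop = 86·0.209091 + 3·9.60396 = 46.79 ms.

46.79 ms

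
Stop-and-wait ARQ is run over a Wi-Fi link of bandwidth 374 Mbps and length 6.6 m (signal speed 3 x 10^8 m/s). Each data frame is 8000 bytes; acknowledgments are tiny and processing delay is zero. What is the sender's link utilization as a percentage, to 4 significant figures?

t_tx = L/R = 64000/374000000 = 0.000171123 s.
t_prop = 6.6/300000000 = 2.2e-08 s; RTT = 4.4e-08 s.
Cycle = t_tx + RTT = 0.000171167 s.
Utilization = t_tx / cycle = 0.000171123/0.000171167 = 99.97 %.

99.97 %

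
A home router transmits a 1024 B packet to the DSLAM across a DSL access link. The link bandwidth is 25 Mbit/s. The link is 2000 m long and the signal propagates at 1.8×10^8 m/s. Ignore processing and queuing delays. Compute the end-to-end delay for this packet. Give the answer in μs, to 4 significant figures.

338.8 μs

L = 1024 × 8 = 8192 bits.
Transmission delay = L/R = 8192 / 25000000 = 327.68 μs.
Propagation delay = d/s = 2000 m / 180000000 m/s = 11.1111 μs.
Total = 338.8 μs.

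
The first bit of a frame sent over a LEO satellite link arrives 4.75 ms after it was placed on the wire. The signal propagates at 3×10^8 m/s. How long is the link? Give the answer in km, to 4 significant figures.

1425 km

d = s × t_prop = 300000000 × 0.00475 = 1425 km.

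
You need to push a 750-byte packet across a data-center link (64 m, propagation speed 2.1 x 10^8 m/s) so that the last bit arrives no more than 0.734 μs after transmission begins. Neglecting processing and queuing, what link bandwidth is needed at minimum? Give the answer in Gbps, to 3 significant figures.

L = 6000 bits.
Propagation delay = 64 / 210000000 = 0.304762 μs.
Transmission budget = 0.734 − 0.304762 = 0.429238 μs.
R ≥ L / t_tx = 6000 bits / 4.29238e-07 s = 14.0 Gbps.

14.0 Gbps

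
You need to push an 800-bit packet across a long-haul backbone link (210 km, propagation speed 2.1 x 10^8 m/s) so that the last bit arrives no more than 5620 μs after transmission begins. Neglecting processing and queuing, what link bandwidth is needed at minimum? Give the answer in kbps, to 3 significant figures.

Propagation delay = 210000 / 210000000 = 1000 μs.
Transmission budget = 5620 − 1000 = 4620 μs.
R ≥ L / t_tx = 800 bits / 0.00462 s = 173 kbps.

173 kbps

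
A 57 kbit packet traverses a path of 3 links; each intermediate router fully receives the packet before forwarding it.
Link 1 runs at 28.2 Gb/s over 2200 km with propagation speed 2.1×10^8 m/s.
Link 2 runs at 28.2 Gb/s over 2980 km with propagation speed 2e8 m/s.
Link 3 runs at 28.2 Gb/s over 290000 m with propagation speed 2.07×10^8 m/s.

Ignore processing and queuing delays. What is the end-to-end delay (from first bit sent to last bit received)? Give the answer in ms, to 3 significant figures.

L = 57000 bits.
Transmission delay per hop = L/R = 57000/28200000000 = 0.00202128 ms; 3 hops → 0.00606383 ms.
Propagation delays (d/s per hop): 10.4762, 14.9, 1.40097 ms; sum = 26.7772 ms.
End-to-end = 26.8 ms.

26.8 ms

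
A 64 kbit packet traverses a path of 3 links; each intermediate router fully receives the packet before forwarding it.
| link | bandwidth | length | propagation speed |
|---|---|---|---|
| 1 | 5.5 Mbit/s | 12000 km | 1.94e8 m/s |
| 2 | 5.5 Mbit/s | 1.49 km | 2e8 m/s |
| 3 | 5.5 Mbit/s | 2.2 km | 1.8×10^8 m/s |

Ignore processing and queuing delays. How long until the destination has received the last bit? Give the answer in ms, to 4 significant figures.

96.78 ms

L = 64000 bits.
Transmission delay per hop = L/R = 64000/5500000 = 11.6364 ms; 3 hops → 34.9091 ms.
Propagation delays (d/s per hop): 61.8557, 0.00745, 0.0122222 ms; sum = 61.8753 ms.
End-to-end = 96.78 ms.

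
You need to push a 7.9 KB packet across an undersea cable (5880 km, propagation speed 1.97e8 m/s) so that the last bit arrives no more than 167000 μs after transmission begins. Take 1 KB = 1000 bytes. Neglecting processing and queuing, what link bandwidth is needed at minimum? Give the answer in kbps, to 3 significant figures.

L = 63200 bits.
Propagation delay = 5880000 / 197000000 = 29847.7 μs.
Transmission budget = 167000 − 29847.7 = 137152 μs.
R ≥ L / t_tx = 63200 bits / 0.137152 s = 461 kbps.

461 kbps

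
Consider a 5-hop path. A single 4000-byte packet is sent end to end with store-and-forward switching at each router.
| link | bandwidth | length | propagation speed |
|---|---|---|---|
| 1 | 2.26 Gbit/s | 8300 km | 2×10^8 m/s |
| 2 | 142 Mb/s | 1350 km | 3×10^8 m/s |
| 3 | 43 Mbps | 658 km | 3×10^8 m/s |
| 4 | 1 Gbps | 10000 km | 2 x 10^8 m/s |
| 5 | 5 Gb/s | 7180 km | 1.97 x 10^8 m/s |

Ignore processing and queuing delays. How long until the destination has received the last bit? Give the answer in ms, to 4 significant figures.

L = 4000 × 8 = 32000 bits.
Transmission delays (L/R per hop): 0.0141593, 0.225352, 0.744186, 0.032, 0.0064 ms; sum = 1.0221 ms.
Propagation delays (d/s per hop): 41.5, 4.5, 2.19333, 50, 36.4467 ms; sum = 134.64 ms.
End-to-end = 135.7 ms.

135.7 ms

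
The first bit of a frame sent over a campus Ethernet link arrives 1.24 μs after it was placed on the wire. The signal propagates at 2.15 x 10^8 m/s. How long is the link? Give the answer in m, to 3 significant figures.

d = s × t_prop = 215000000 × 1.24e-06 = 267 m.

267 m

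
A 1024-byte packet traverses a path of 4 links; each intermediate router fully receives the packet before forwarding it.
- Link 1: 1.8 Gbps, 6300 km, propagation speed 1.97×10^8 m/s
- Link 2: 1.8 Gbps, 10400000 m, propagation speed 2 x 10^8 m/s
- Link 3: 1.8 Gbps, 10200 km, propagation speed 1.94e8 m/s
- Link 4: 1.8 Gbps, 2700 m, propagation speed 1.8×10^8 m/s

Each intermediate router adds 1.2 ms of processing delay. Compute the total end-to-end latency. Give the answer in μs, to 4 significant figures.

L = 1024 × 8 = 8192 bits.
Transmission delay per hop = L/R = 8192/1800000000 = 4.55111 μs; 4 hops → 18.2044 μs.
Propagation delays (d/s per hop): 31979.7, 52000, 52577.3, 15 μs; sum = 136572 μs.
Processing at 3 router(s): 3 × 1.2 ms = 3600 μs.
End-to-end = 140200 μs.

140200 μs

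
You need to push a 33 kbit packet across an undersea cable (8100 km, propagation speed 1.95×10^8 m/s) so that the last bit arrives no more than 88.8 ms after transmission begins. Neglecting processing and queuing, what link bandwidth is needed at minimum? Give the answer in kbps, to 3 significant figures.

698 kbps

Propagation delay = 8100000 / 195000000 = 41.5385 ms.
Transmission budget = 88.8 − 41.5385 = 47.2615 ms.
R ≥ L / t_tx = 33000 bits / 0.0472615 s = 698 kbps.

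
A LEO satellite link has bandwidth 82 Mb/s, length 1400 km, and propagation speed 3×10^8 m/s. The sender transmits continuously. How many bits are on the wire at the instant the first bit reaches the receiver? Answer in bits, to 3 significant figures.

Propagation delay = 1400000 / 300000000 = 0.00466667 s.
BDP = R × t_prop = 82000000 × 0.00466667 = 382667 bits.

383000 bits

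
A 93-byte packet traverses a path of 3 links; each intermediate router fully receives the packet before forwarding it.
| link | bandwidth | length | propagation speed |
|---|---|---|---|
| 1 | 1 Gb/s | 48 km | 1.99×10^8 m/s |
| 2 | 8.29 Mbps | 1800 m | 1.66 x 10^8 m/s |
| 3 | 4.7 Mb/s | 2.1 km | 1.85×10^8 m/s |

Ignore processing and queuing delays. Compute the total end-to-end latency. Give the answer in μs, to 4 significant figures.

512.2 μs

L = 93 × 8 = 744 bits.
Transmission delays (L/R per hop): 0.744, 89.7467, 158.298 μs; sum = 248.789 μs.
Propagation delays (d/s per hop): 241.206, 10.8434, 11.3514 μs; sum = 263.401 μs.
End-to-end = 512.2 μs.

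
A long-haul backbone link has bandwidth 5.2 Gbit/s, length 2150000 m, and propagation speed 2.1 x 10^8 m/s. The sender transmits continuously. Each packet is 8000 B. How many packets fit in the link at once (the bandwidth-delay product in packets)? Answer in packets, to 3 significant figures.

832 packets

Propagation delay = 2150000 / 210000000 = 0.0102381 s.
BDP = R × t_prop = 5200000000 × 0.0102381 = 53238100 bits.
In packets of 64000 bits: 832 packets.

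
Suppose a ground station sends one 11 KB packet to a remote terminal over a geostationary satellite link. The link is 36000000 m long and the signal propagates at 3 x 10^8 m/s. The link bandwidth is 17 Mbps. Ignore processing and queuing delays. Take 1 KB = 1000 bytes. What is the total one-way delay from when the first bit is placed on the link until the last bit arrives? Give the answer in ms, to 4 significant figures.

L = 88000 bits.
Transmission delay = L/R = 88000 / 17000000 = 5.17647 ms.
Propagation delay = d/s = 36000000 m / 300000000 m/s = 120 ms.
Total = 125.2 ms.

125.2 ms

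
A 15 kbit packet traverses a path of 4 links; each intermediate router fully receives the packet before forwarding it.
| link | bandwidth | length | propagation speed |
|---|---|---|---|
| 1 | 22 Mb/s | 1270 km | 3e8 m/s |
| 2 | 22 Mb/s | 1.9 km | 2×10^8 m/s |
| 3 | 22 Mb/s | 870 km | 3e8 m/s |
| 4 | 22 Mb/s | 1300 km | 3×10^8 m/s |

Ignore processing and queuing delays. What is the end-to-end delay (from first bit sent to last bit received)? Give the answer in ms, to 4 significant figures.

14.20 ms

L = 15000 bits.
Transmission delay per hop = L/R = 15000/22000000 = 0.681818 ms; 4 hops → 2.72727 ms.
Propagation delays (d/s per hop): 4.23333, 0.0095, 2.9, 4.33333 ms; sum = 11.4762 ms.
End-to-end = 14.20 ms.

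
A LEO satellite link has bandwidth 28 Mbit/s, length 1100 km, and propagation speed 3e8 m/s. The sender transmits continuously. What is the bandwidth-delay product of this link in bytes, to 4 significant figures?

Propagation delay = 1100000 / 300000000 = 0.00366667 s.
BDP = R × t_prop = 28000000 × 0.00366667 = 102667 bits.
In bytes: 102667/8 = 12830 bytes.

12830 bytes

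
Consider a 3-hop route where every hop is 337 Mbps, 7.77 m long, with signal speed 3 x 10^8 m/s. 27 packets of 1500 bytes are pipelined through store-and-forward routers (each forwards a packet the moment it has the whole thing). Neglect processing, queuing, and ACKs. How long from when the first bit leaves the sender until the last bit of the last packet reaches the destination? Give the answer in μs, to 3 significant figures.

1030 μs

Per-hop transmission t_tx = L/R = 12000/337000000 = 35.6083 μs.
Per-hop propagation t_prop = 7.77/300000000 = 0.0259 μs.
Pipeline fill: first packet needs 3·t_tx to clear all hops; remaining 26 packets each add one t_tx.
Total = (3+27-1)·t_tx + 3·t_prop = 29·35.6083 + 3·0.0259 = 1030 μs.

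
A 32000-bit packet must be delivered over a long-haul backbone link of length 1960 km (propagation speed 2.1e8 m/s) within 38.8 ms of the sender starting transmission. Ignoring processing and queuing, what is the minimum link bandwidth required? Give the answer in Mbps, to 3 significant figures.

1.09 Mbps

Propagation delay = 1960000 / 210000000 = 9.33333 ms.
Transmission budget = 38.8 − 9.33333 = 29.4667 ms.
R ≥ L / t_tx = 32000 bits / 0.0294667 s = 1.09 Mbps.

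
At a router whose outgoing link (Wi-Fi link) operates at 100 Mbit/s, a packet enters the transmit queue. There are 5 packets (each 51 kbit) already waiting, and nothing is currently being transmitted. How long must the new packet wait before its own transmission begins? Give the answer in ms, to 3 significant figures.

Each queued packet: L/R = 51000/100000000 = 0.51 ms.
5 queued → 2.55 ms.
Queuing delay = 2.55 ms.

2.55 ms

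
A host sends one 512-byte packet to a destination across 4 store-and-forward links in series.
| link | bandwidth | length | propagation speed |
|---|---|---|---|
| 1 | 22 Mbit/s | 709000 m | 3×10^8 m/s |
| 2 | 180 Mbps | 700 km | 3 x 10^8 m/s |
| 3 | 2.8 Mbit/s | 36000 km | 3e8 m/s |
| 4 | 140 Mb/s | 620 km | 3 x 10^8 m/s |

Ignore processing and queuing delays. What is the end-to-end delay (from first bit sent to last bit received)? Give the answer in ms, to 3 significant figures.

L = 512 × 8 = 4096 bits.
Transmission delays (L/R per hop): 0.186182, 0.0227556, 1.46286, 0.0292571 ms; sum = 1.70105 ms.
Propagation delays (d/s per hop): 2.36333, 2.33333, 120, 2.06667 ms; sum = 126.763 ms.
End-to-end = 128 ms.

128 ms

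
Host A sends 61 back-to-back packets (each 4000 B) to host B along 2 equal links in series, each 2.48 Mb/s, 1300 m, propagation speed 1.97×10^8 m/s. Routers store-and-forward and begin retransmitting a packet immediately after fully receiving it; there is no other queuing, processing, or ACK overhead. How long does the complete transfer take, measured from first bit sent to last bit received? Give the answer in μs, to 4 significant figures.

Per-hop transmission t_tx = L/R = 32000/2480000 = 12903.2 μs.
Per-hop propagation t_prop = 1300/197000000 = 6.59898 μs.
Pipeline fill: first packet needs 2·t_tx to clear all hops; remaining 60 packets each add one t_tx.
Total = (2+61-1)·t_tx + 2·t_prop = 62·12903.2 + 2·6.59898 = 800000 μs.

800000 μs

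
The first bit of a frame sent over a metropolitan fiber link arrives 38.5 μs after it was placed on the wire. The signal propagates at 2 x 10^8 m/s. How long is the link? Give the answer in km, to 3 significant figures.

7.70 km

d = s × t_prop = 200000000 × 3.85e-05 = 7.70 km.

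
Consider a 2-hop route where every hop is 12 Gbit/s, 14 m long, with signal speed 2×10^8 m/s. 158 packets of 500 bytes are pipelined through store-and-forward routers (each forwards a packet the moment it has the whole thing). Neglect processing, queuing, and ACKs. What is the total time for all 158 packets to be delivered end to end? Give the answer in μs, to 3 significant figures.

Per-hop transmission t_tx = L/R = 4000/12000000000 = 0.333333 μs.
Per-hop propagation t_prop = 14/200000000 = 0.07 μs.
Pipeline fill: first packet needs 2·t_tx to clear all hops; remaining 157 packets each add one t_tx.
Total = (2+158-1)·t_tx + 2·t_prop = 159·0.333333 + 2·0.07 = 53.1 μs.

53.1 μs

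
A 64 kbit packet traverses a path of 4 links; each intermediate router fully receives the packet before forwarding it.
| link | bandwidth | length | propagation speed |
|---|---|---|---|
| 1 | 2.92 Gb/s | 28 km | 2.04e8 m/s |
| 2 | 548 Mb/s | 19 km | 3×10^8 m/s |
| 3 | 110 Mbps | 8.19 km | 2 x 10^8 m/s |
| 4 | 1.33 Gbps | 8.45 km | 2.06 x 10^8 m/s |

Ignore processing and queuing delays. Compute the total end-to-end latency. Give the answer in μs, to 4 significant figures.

1051 μs

L = 64000 bits.
Transmission delays (L/R per hop): 21.9178, 116.788, 581.818, 48.1203 μs; sum = 768.645 μs.
Propagation delays (d/s per hop): 137.255, 63.3333, 40.95, 41.0194 μs; sum = 282.558 μs.
End-to-end = 1051 μs.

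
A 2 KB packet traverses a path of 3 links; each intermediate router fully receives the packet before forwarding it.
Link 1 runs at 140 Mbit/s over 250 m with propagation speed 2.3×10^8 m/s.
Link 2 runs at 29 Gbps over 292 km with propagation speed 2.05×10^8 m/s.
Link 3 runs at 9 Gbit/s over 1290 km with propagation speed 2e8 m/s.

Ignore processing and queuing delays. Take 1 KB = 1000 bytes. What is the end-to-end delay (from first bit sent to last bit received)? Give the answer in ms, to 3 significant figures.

L = 16000 bits.
Transmission delays (L/R per hop): 0.114286, 0.000551724, 0.00177778 ms; sum = 0.116615 ms.
Propagation delays (d/s per hop): 0.00108696, 1.42439, 6.45 ms; sum = 7.87548 ms.
End-to-end = 7.99 ms.

7.99 ms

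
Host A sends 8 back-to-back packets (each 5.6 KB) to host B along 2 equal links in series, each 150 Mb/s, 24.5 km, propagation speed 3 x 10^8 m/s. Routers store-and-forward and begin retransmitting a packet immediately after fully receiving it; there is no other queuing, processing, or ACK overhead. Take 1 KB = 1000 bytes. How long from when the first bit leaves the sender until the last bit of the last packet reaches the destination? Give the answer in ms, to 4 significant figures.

2.851 ms

Per-hop transmission t_tx = L/R = 44800/150000000 = 0.298667 ms.
Per-hop propagation t_prop = 24500/300000000 = 0.0816667 ms.
Pipeline fill: first packet needs 2·t_tx to clear all hops; remaining 7 packets each add one t_tx.
Total = (2+8-1)·t_tx + 2·t_prop = 9·0.298667 + 2·0.0816667 = 2.851 ms.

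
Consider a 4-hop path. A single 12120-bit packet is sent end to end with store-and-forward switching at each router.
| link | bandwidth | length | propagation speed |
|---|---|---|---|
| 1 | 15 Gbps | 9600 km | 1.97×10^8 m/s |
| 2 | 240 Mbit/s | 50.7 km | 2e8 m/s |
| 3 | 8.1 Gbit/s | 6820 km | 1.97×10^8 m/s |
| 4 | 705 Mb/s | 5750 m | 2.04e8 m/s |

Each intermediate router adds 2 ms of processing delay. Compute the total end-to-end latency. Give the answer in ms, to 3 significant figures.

Transmission delays (L/R per hop): 0.000808, 0.0505, 0.0014963, 0.0171915 ms; sum = 0.0699958 ms.
Propagation delays (d/s per hop): 48.731, 0.2535, 34.6193, 0.0281863 ms; sum = 83.6319 ms.
Processing at 3 router(s): 3 × 2 ms = 6 ms.
End-to-end = 89.7 ms.

89.7 ms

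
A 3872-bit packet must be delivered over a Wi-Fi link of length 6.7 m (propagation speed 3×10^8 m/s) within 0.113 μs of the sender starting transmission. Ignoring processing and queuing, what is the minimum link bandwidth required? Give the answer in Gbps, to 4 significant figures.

Propagation delay = 6.7 / 300000000 = 0.0223333 μs.
Transmission budget = 0.113 − 0.0223333 = 0.0906667 μs.
R ≥ L / t_tx = 3872 bits / 9.06667e-08 s = 42.71 Gbps.

42.71 Gbps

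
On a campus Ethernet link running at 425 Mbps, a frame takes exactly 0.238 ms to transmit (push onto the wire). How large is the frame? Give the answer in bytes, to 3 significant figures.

L = R × t_tx = 425000000 b/s × 0.000238 s = 101150 bits.
In bytes: 101150 / 8 = 12600 bytes.

12600 bytes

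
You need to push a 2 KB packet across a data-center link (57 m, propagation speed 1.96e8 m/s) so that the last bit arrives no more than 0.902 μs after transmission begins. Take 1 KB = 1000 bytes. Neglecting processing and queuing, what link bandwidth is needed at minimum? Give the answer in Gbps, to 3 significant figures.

26.2 Gbps

L = 16000 bits.
Propagation delay = 57 / 196000000 = 0.290816 μs.
Transmission budget = 0.902 − 0.290816 = 0.611184 μs.
R ≥ L / t_tx = 16000 bits / 6.11184e-07 s = 26.2 Gbps.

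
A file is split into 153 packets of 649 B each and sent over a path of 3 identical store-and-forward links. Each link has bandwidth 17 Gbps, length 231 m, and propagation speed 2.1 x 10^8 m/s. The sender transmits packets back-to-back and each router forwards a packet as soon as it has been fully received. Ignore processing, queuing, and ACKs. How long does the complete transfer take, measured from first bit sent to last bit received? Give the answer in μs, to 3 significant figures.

Per-hop transmission t_tx = L/R = 5192/17000000000 = 0.305412 μs.
Per-hop propagation t_prop = 231/210000000 = 1.1 μs.
Pipeline fill: first packet needs 3·t_tx to clear all hops; remaining 152 packets each add one t_tx.
Total = (3+153-1)·t_tx + 3·t_prop = 155·0.305412 + 3·1.1 = 50.6 μs.

50.6 μs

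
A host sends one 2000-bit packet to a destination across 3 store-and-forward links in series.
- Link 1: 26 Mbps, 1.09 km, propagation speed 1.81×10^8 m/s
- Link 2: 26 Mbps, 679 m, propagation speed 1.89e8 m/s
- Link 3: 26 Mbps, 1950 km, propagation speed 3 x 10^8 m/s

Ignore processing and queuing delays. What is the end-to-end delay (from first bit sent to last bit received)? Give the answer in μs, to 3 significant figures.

Transmission delay per hop = L/R = 2000/26000000 = 76.9231 μs; 3 hops → 230.769 μs.
Propagation delays (d/s per hop): 6.0221, 3.59259, 6500 μs; sum = 6509.61 μs.
End-to-end = 6740 μs.

6740 μs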